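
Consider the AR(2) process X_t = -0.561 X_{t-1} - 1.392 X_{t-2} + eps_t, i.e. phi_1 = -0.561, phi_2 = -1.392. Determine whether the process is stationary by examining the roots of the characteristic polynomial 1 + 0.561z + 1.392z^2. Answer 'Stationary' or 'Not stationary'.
\text{Not stationary}

The AR(p) characteristic polynomial is P(z) = 1 + 0.561z + 1.392z^2.
Stationarity requires all roots to lie outside the unit circle, i.e. |z| > 1 for every root.
Set 1 + (0.561) z + (1.392) z^2 = 0, i.e. a z^2 + b z + c = 0 with a = 1.392, b = 0.561, c = 1.
Discriminant D = b^2 - 4ac = (0.561)^2 - 4*(1.392)*1 = 0.314721 - (5.568) = -5.253279.
D < 0, so the roots are the complex-conjugate pair z = (-b +/- i sqrt(-D)) / (2a) = -0.2015 +/- 0.8233i.
For a conjugate pair |z|^2 = z * conj(z) = (product of roots) = c/a = 1/(1.392) = 0.718391, so |z| = sqrt(0.718391) = 0.8476 for both roots.
Moduli of all roots: 0.8476, 0.8476.
All moduli strictly greater than 1? No.
Verdict: Not stationary.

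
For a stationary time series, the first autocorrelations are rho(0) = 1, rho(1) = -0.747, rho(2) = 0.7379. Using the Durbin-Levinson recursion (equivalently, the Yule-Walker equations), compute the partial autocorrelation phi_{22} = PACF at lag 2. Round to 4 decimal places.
\phi_{22} = 0.4070

The PACF at lag k is phi_{kk}, the last component of the solution
to the Yule-Walker system G_k phi = r_k where
  (G_k)_{ij} = rho(|i - j|), (r_k)_i = rho(i), i,j = 1..k.
Equivalently, Durbin-Levinson gives phi_{kk} iteratively:
  phi_{11} = rho(1)
  phi_{kk} = [rho(k) - sum_{j=1..k-1} phi_{k-1,j} rho(k-j)]
            / [1 - sum_{j=1..k-1} phi_{k-1,j} rho(j)],
  phi_{k,j} = phi_{k-1,j} - phi_{kk} phi_{k-1,k-j},  j = 1..k-1.
Step k = 1:
  phi_11 = rho(1) = -0.747.
Step k = 2:
  phi_22 = [rho(2) - phi_11 rho(1)] / [1 - phi_11 rho(1)] = [0.7379 - (-0.747)(-0.747)] / [1 - (-0.747)(-0.747)]
         = 0.179891 / 0.441991 = 0.407.
Therefore phi_{22} = 0.4070.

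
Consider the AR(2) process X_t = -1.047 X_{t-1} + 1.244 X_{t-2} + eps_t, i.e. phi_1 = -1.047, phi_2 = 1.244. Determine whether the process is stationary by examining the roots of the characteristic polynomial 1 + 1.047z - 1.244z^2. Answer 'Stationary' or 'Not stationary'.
\text{Not stationary}

The AR(p) characteristic polynomial is P(z) = 1 + 1.047z - 1.244z^2.
Stationarity requires all roots to lie outside the unit circle, i.e. |z| > 1 for every root.
Set 1 + (1.047) z + (-1.244) z^2 = 0, i.e. a z^2 + b z + c = 0 with a = -1.244, b = 1.047, c = 1.
Discriminant D = b^2 - 4ac = (1.047)^2 - 4*(-1.244)*1 = 1.096209 - (-4.976) = 6.072209.
D >= 0, so the roots are real: z = (-b +/- sqrt(D)) / (2a) = (-1.047 +/- 2.464185) / (-2.488).
  z_1 = (-1.047 + 2.464185) / (-2.488) = -0.5696,   |z_1| = 0.5696.
  z_2 = (-1.047 - 2.464185) / (-2.488) = 1.4112,   |z_2| = 1.4112.
Moduli of all roots: 0.5696, 1.4112.
All moduli strictly greater than 1? No.
Verdict: Not stationary.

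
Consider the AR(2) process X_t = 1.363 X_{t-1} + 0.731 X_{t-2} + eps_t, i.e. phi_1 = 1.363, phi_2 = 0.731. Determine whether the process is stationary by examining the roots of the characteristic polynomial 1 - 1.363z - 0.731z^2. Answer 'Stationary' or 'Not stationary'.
\text{Not stationary}

The AR(p) characteristic polynomial is P(z) = 1 - 1.363z - 0.731z^2.
Stationarity requires all roots to lie outside the unit circle, i.e. |z| > 1 for every root.
Set 1 + (-1.363) z + (-0.731) z^2 = 0, i.e. a z^2 + b z + c = 0 with a = -0.731, b = -1.363, c = 1.
Discriminant D = b^2 - 4ac = (-1.363)^2 - 4*(-0.731)*1 = 1.857769 - (-2.924) = 4.781769.
D >= 0, so the roots are real: z = (-b +/- sqrt(D)) / (2a) = (1.363 +/- 2.186726) / (-1.462).
  z_1 = (1.363 + 2.186726) / (-1.462) = -2.428,   |z_1| = 2.428.
  z_2 = (1.363 - 2.186726) / (-1.462) = 0.5634,   |z_2| = 0.5634.
Moduli of all roots: 2.4280, 0.5634.
All moduli strictly greater than 1? No.
Verdict: Not stationary.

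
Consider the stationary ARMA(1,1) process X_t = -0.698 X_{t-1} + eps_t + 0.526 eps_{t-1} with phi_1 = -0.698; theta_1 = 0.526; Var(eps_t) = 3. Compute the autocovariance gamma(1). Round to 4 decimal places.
\gamma(1) = -0.6368

Multiply the model equation by X_{t-k} and take expectations. With theta_0 = psi_0 = 1 and psi_j the MA(infinity) weights, this gives
  gamma(k) - sum_i phi_i gamma(k-i) = c_k,
  c_k = sigma^2 * sum_{j=k..q} theta_j psi_{j-k}   (c_k = 0 for k > q),
using gamma(-m) = gamma(m).
psi-weights needed (psi_j = theta_j + sum_i phi_i psi_{j-i}):
  psi_1 = theta_1 + phi_1 = 0.526 + (-0.698) = -0.172
Right-hand sides:
  c_0 = sigma^2 (1 + theta_1 psi_1) = 3 * (1 + (0.526)(-0.172)) = 3 * 0.909528 = 2.728584
  c_1 = sigma^2 theta_1 = 3 * (0.526) = 1.578
  c_2 = 0
Equations for k = 0 and k = 1 (AR order 1):
  gamma(0) = phi_1 gamma(1) + c_0
  gamma(1) = phi_1 gamma(0) + c_1
Substituting the second into the first: gamma(0) (1 - phi_1^2) = c_0 + phi_1 c_1, so
  gamma(0) = (c_0 + phi_1 c_1) / (1 - phi_1^2) = (2.728584 + (-0.698)(1.578)) / (1 - (-0.698)^2) = 1.62714 / 0.512796 = 3.173075.
  gamma(1) = phi_1 gamma(0) + c_1 = (-0.698)(3.173075) + (1.578) = -0.636806.
Therefore gamma(1) = -0.6368 (to 4 decimal places).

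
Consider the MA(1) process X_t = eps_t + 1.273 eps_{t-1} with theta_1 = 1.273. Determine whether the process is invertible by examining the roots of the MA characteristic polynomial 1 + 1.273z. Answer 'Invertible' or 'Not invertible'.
\text{Not invertible}

The MA(q) characteristic polynomial is P(z) = 1 + 1.273z.
Invertibility requires all roots to lie outside the unit circle, i.e. |z| > 1 for every root.
This is linear in z: 1 + (1.273) z = 0  =>  z = -1/(1.273) = -0.785546,  |z| = 0.785546.
Moduli of all roots: 0.7855.
All moduli strictly greater than 1? No.
Verdict: Not invertible.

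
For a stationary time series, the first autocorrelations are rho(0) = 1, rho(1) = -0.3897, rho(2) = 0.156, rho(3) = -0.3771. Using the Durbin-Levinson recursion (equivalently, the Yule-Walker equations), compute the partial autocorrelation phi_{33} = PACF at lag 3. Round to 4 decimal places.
\phi_{33} = -0.3711

The PACF at lag k is phi_{kk}, the last component of the solution
to the Yule-Walker system G_k phi = r_k where
  (G_k)_{ij} = rho(|i - j|), (r_k)_i = rho(i), i,j = 1..k.
Equivalently, Durbin-Levinson gives phi_{kk} iteratively:
  phi_{11} = rho(1)
  phi_{kk} = [rho(k) - sum_{j=1..k-1} phi_{k-1,j} rho(k-j)]
            / [1 - sum_{j=1..k-1} phi_{k-1,j} rho(j)],
  phi_{k,j} = phi_{k-1,j} - phi_{kk} phi_{k-1,k-j},  j = 1..k-1.
Step k = 1:
  phi_11 = rho(1) = -0.3897.
Step k = 2:
  phi_22 = [rho(2) - phi_11 rho(1)] / [1 - phi_11 rho(1)] = [0.156 - (-0.3897)(-0.3897)] / [1 - (-0.3897)(-0.3897)]
         = 0.00413391 / 0.84813391 = 0.004874.
  Update: phi_21 = phi_11 - phi_22 phi_11 = -0.3897 - (0.004874)(-0.3897) = -0.387801.
Step k = 3:
  phi_33 = [rho(3) - phi_21 rho(2) - phi_22 rho(1)] / [1 - phi_21 rho(1) - phi_22 rho(2)]
    numerator   = -0.3771 - (-0.387801)(0.156) - (0.004874)(-0.3897) = -0.31470367
    denominator = 1 - (-0.387801)(-0.3897) - (0.004874)(0.156) = 0.84811376
  phi_33 = -0.31470367 / 0.84811376 = -0.3711.
Therefore phi_{33} = -0.3711.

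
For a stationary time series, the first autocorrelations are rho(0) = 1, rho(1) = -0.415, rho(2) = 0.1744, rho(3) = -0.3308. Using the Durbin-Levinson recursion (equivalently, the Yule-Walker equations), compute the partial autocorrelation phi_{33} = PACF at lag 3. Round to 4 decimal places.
\phi_{33} = -0.3111

The PACF at lag k is phi_{kk}, the last component of the solution
to the Yule-Walker system G_k phi = r_k where
  (G_k)_{ij} = rho(|i - j|), (r_k)_i = rho(i), i,j = 1..k.
Equivalently, Durbin-Levinson gives phi_{kk} iteratively:
  phi_{11} = rho(1)
  phi_{kk} = [rho(k) - sum_{j=1..k-1} phi_{k-1,j} rho(k-j)]
            / [1 - sum_{j=1..k-1} phi_{k-1,j} rho(j)],
  phi_{k,j} = phi_{k-1,j} - phi_{kk} phi_{k-1,k-j},  j = 1..k-1.
Step k = 1:
  phi_11 = rho(1) = -0.415.
Step k = 2:
  phi_22 = [rho(2) - phi_11 rho(1)] / [1 - phi_11 rho(1)] = [0.1744 - (-0.415)(-0.415)] / [1 - (-0.415)(-0.415)]
         = 0.002175 / 0.827775 = 0.002628.
  Update: phi_21 = phi_11 - phi_22 phi_11 = -0.415 - (0.002628)(-0.415) = -0.41391.
Step k = 3:
  phi_33 = [rho(3) - phi_21 rho(2) - phi_22 rho(1)] / [1 - phi_21 rho(1) - phi_22 rho(2)]
    numerator   = -0.3308 - (-0.41391)(0.1744) - (0.002628)(-0.415) = -0.25752375
    denominator = 1 - (-0.41391)(-0.415) - (0.002628)(0.1744) = 0.82776929
  phi_33 = -0.25752375 / 0.82776929 = -0.3111.
Therefore phi_{33} = -0.3111.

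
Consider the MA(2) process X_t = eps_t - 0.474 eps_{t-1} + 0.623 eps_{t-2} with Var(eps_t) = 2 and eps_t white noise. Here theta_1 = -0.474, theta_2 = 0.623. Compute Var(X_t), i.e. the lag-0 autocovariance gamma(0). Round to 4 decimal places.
\gamma(0) = 3.2256

For an MA(q) process X_t = eps_t + sum_i theta_i eps_{t-i} with
Var(eps_t) = sigma^2, the variance is
  gamma(0) = sigma^2 * (1 + sum_i theta_i^2).
  sum_i theta_i^2 = (-0.474)^2 + (0.623)^2 = 0.224676 + 0.388129 = 0.612805.
  gamma(0) = 2 * (1 + 0.612805) = 2 * 1.612805 = 3.22561, which rounds to 3.2256.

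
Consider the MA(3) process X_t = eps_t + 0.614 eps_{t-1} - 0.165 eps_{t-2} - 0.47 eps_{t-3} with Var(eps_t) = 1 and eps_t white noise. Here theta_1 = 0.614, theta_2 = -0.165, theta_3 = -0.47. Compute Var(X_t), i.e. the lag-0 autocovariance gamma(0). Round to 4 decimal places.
\gamma(0) = 1.6251

For an MA(q) process X_t = eps_t + sum_i theta_i eps_{t-i} with
Var(eps_t) = sigma^2, the variance is
  gamma(0) = sigma^2 * (1 + sum_i theta_i^2).
  sum_i theta_i^2 = (0.614)^2 + (-0.165)^2 + (-0.47)^2 = 0.376996 + 0.027225 + 0.2209 = 0.625121.
  gamma(0) = 1 * (1 + 0.625121) = 1 * 1.625121 = 1.625121, which rounds to 1.6251.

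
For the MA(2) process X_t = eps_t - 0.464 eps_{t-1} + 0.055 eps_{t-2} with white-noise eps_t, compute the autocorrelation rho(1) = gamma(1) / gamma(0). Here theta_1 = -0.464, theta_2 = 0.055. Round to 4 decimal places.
\rho(1) = -0.4018

For an MA(q) process with theta_0 = 1, the autocovariance is
  gamma(k) = sigma^2 * sum_{i=0..q-k} theta_i * theta_{i+k},
and rho(k) = gamma(k) / gamma(0). Sigma^2 cancels.
  numerator   = (1)*(-0.464) + (-0.464)*(0.055) = -0.48952.
  denominator = (1)^2 + (-0.464)^2 + (0.055)^2 = 1.218321.
  rho(1) = -0.48952 / 1.218321 = -0.4018.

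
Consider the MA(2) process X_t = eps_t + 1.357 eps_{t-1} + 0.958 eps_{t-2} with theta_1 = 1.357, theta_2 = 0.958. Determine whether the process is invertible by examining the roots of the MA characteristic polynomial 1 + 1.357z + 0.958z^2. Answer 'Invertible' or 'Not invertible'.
\text{Invertible}

The MA(q) characteristic polynomial is P(z) = 1 + 1.357z + 0.958z^2.
Invertibility requires all roots to lie outside the unit circle, i.e. |z| > 1 for every root.
Set 1 + (1.357) z + (0.958) z^2 = 0, i.e. a z^2 + b z + c = 0 with a = 0.958, b = 1.357, c = 1.
Discriminant D = b^2 - 4ac = (1.357)^2 - 4*(0.958)*1 = 1.841449 - (3.832) = -1.990551.
D < 0, so the roots are the complex-conjugate pair z = (-b +/- i sqrt(-D)) / (2a) = -0.7082 +/- 0.7364i.
For a conjugate pair |z|^2 = z * conj(z) = (product of roots) = c/a = 1/(0.958) = 1.043841, so |z| = sqrt(1.043841) = 1.0217 for both roots.
Moduli of all roots: 1.0217, 1.0217.
All moduli strictly greater than 1? Yes.
Verdict: Invertible.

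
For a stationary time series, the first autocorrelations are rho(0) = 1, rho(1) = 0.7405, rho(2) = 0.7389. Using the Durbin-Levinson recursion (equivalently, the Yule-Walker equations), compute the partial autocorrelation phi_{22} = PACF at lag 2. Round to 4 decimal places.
\phi_{22} = 0.4219

The PACF at lag k is phi_{kk}, the last component of the solution
to the Yule-Walker system G_k phi = r_k where
  (G_k)_{ij} = rho(|i - j|), (r_k)_i = rho(i), i,j = 1..k.
Equivalently, Durbin-Levinson gives phi_{kk} iteratively:
  phi_{11} = rho(1)
  phi_{kk} = [rho(k) - sum_{j=1..k-1} phi_{k-1,j} rho(k-j)]
            / [1 - sum_{j=1..k-1} phi_{k-1,j} rho(j)],
  phi_{k,j} = phi_{k-1,j} - phi_{kk} phi_{k-1,k-j},  j = 1..k-1.
Step k = 1:
  phi_11 = rho(1) = 0.7405.
Step k = 2:
  phi_22 = [rho(2) - phi_11 rho(1)] / [1 - phi_11 rho(1)] = [0.7389 - (0.7405)(0.7405)] / [1 - (0.7405)(0.7405)]
         = 0.19055975 / 0.45165975 = 0.4219.
Therefore phi_{22} = 0.4219.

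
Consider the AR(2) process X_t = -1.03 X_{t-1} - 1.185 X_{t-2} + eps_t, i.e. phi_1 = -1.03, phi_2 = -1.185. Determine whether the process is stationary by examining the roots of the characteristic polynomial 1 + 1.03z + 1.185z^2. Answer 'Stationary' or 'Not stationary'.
\text{Not stationary}

The AR(p) characteristic polynomial is P(z) = 1 + 1.03z + 1.185z^2.
Stationarity requires all roots to lie outside the unit circle, i.e. |z| > 1 for every root.
Set 1 + (1.03) z + (1.185) z^2 = 0, i.e. a z^2 + b z + c = 0 with a = 1.185, b = 1.03, c = 1.
Discriminant D = b^2 - 4ac = (1.03)^2 - 4*(1.185)*1 = 1.0609 - (4.74) = -3.6791.
D < 0, so the roots are the complex-conjugate pair z = (-b +/- i sqrt(-D)) / (2a) = -0.4346 +/- 0.8093i.
For a conjugate pair |z|^2 = z * conj(z) = (product of roots) = c/a = 1/(1.185) = 0.843882, so |z| = sqrt(0.843882) = 0.9186 for both roots.
Moduli of all roots: 0.9186, 0.9186.
All moduli strictly greater than 1? No.
Verdict: Not stationary.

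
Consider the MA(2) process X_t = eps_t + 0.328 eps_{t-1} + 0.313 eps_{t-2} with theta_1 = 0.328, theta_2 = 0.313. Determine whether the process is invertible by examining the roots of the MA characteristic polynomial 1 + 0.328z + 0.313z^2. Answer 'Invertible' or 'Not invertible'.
\text{Invertible}

The MA(q) characteristic polynomial is P(z) = 1 + 0.328z + 0.313z^2.
Invertibility requires all roots to lie outside the unit circle, i.e. |z| > 1 for every root.
Set 1 + (0.328) z + (0.313) z^2 = 0, i.e. a z^2 + b z + c = 0 with a = 0.313, b = 0.328, c = 1.
Discriminant D = b^2 - 4ac = (0.328)^2 - 4*(0.313)*1 = 0.107584 - (1.252) = -1.144416.
D < 0, so the roots are the complex-conjugate pair z = (-b +/- i sqrt(-D)) / (2a) = -0.524 +/- 1.7089i.
For a conjugate pair |z|^2 = z * conj(z) = (product of roots) = c/a = 1/(0.313) = 3.194888, so |z| = sqrt(3.194888) = 1.7874 for both roots.
Moduli of all roots: 1.7874, 1.7874.
All moduli strictly greater than 1? Yes.
Verdict: Invertible.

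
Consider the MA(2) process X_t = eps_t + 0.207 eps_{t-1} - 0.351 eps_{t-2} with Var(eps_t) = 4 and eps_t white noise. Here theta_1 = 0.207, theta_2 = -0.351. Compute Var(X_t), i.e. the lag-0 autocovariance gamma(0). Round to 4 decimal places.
\gamma(0) = 4.6642

For an MA(q) process X_t = eps_t + sum_i theta_i eps_{t-i} with
Var(eps_t) = sigma^2, the variance is
  gamma(0) = sigma^2 * (1 + sum_i theta_i^2).
  sum_i theta_i^2 = (0.207)^2 + (-0.351)^2 = 0.042849 + 0.123201 = 0.16605.
  gamma(0) = 4 * (1 + 0.16605) = 4 * 1.16605 = 4.6642.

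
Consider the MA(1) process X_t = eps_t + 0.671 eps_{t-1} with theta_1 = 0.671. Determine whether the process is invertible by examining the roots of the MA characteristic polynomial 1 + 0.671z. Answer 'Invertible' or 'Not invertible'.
\text{Invertible}

The MA(q) characteristic polynomial is P(z) = 1 + 0.671z.
Invertibility requires all roots to lie outside the unit circle, i.e. |z| > 1 for every root.
This is linear in z: 1 + (0.671) z = 0  =>  z = -1/(0.671) = -1.490313,  |z| = 1.490313.
Moduli of all roots: 1.4903.
All moduli strictly greater than 1? Yes.
Verdict: Invertible.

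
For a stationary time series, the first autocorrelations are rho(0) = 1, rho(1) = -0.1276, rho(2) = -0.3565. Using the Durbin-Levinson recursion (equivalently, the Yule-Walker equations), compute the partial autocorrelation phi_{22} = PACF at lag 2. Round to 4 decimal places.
\phi_{22} = -0.3790

The PACF at lag k is phi_{kk}, the last component of the solution
to the Yule-Walker system G_k phi = r_k where
  (G_k)_{ij} = rho(|i - j|), (r_k)_i = rho(i), i,j = 1..k.
Equivalently, Durbin-Levinson gives phi_{kk} iteratively:
  phi_{11} = rho(1)
  phi_{kk} = [rho(k) - sum_{j=1..k-1} phi_{k-1,j} rho(k-j)]
            / [1 - sum_{j=1..k-1} phi_{k-1,j} rho(j)],
  phi_{k,j} = phi_{k-1,j} - phi_{kk} phi_{k-1,k-j},  j = 1..k-1.
Step k = 1:
  phi_11 = rho(1) = -0.1276.
Step k = 2:
  phi_22 = [rho(2) - phi_11 rho(1)] / [1 - phi_11 rho(1)] = [-0.3565 - (-0.1276)(-0.1276)] / [1 - (-0.1276)(-0.1276)]
         = -0.37278176 / 0.98371824 = -0.379.
Therefore phi_{22} = -0.3790.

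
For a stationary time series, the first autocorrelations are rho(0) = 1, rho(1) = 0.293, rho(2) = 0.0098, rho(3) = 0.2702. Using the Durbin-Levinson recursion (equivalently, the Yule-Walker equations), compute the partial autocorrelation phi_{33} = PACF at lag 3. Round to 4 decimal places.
\phi_{33} = 0.3211

The PACF at lag k is phi_{kk}, the last component of the solution
to the Yule-Walker system G_k phi = r_k where
  (G_k)_{ij} = rho(|i - j|), (r_k)_i = rho(i), i,j = 1..k.
Equivalently, Durbin-Levinson gives phi_{kk} iteratively:
  phi_{11} = rho(1)
  phi_{kk} = [rho(k) - sum_{j=1..k-1} phi_{k-1,j} rho(k-j)]
            / [1 - sum_{j=1..k-1} phi_{k-1,j} rho(j)],
  phi_{k,j} = phi_{k-1,j} - phi_{kk} phi_{k-1,k-j},  j = 1..k-1.
Step k = 1:
  phi_11 = rho(1) = 0.293.
Step k = 2:
  phi_22 = [rho(2) - phi_11 rho(1)] / [1 - phi_11 rho(1)] = [0.0098 - (0.293)(0.293)] / [1 - (0.293)(0.293)]
         = -0.076049 / 0.914151 = -0.083191.
  Update: phi_21 = phi_11 - phi_22 phi_11 = 0.293 - (-0.083191)(0.293) = 0.317375.
Step k = 3:
  phi_33 = [rho(3) - phi_21 rho(2) - phi_22 rho(1)] / [1 - phi_21 rho(1) - phi_22 rho(2)]
    numerator   = 0.2702 - (0.317375)(0.0098) - (-0.083191)(0.293) = 0.29146465
    denominator = 1 - (0.317375)(0.293) - (-0.083191)(0.0098) = 0.90782442
  phi_33 = 0.29146465 / 0.90782442 = 0.3211.
Therefore phi_{33} = 0.3211.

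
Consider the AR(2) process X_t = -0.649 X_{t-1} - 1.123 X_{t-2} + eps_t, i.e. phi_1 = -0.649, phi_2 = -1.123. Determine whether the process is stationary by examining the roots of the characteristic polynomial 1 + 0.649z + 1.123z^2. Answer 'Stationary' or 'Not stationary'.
\text{Not stationary}

The AR(p) characteristic polynomial is P(z) = 1 + 0.649z + 1.123z^2.
Stationarity requires all roots to lie outside the unit circle, i.e. |z| > 1 for every root.
Set 1 + (0.649) z + (1.123) z^2 = 0, i.e. a z^2 + b z + c = 0 with a = 1.123, b = 0.649, c = 1.
Discriminant D = b^2 - 4ac = (0.649)^2 - 4*(1.123)*1 = 0.421201 - (4.492) = -4.070799.
D < 0, so the roots are the complex-conjugate pair z = (-b +/- i sqrt(-D)) / (2a) = -0.289 +/- 0.8983i.
For a conjugate pair |z|^2 = z * conj(z) = (product of roots) = c/a = 1/(1.123) = 0.890472, so |z| = sqrt(0.890472) = 0.9436 for both roots.
Moduli of all roots: 0.9436, 0.9436.
All moduli strictly greater than 1? No.
Verdict: Not stationary.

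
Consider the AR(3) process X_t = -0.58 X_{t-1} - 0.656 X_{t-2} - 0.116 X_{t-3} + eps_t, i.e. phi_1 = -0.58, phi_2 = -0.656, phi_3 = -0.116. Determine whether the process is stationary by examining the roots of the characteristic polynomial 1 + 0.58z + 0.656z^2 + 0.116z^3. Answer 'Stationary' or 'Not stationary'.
\text{Stationary}

The AR(p) characteristic polynomial is P(z) = 1 + 0.58z + 0.656z^2 + 0.116z^3.
Stationarity requires all roots to lie outside the unit circle, i.e. |z| > 1 for every root.
Degree 3: look for a simple real root z0 first, then factor out (1 - z/z0) and solve the remaining quadratic.
Testing z0 = -5: P(-5) = 1 + (0.58)(-5) + (0.656)(-5)^2 + (0.116)(-5)^3
  = 1 + (-2.9) + (16.4) + (-14.5) = 0.  So z_0 = -5 is a root, |z_0| = 5.
Divide out the factor (1 + 0.2 z) = (1 - z/z0) (since 1/z0 = -0.2):
  P(z) = (1 + 0.2 z)(1 + (0.38) z + (0.58) z^2)
  [check: z-coef 0.38 - (-0.2) = 0.58; z^2-coef 0.58 - (-0.2)(0.38) = 0.656; z^3-coef -(-0.2)(0.58) = 0.116.]
Remaining roots from the quadratic factor 1 + (0.38) z + (0.58) z^2:
  Set 1 + (0.38) z + (0.58) z^2 = 0, i.e. a z^2 + b z + c = 0 with a = 0.58, b = 0.38, c = 1.
  Discriminant D = b^2 - 4ac = (0.38)^2 - 4*(0.58)*1 = 0.1444 - (2.32) = -2.1756.
  D < 0, so the roots are the complex-conjugate pair z = (-b +/- i sqrt(-D)) / (2a) = -0.3276 +/- 1.2715i.
  For a conjugate pair |z|^2 = z * conj(z) = (product of roots) = c/a = 1/(0.58) = 1.724138, so |z| = sqrt(1.724138) = 1.3131 for both roots.
Moduli of all roots: 5.0000, 1.3131, 1.3131.
All moduli strictly greater than 1? Yes.
Verdict: Stationary.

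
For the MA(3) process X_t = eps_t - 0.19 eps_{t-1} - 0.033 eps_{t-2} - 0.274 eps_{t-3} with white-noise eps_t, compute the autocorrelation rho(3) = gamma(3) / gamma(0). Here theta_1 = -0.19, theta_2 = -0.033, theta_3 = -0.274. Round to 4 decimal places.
\rho(3) = -0.2463

For an MA(q) process with theta_0 = 1, the autocovariance is
  gamma(k) = sigma^2 * sum_{i=0..q-k} theta_i * theta_{i+k},
and rho(k) = gamma(k) / gamma(0). Sigma^2 cancels.
  numerator   = (1)*(-0.274) = -0.274.
  denominator = (1)^2 + (-0.19)^2 + (-0.033)^2 + (-0.274)^2 = 1.112265.
  rho(3) = -0.274 / 1.112265 = -0.2463.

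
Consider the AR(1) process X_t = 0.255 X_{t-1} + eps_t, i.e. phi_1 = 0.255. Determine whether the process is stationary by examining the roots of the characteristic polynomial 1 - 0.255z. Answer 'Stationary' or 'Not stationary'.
\text{Stationary}

The AR(p) characteristic polynomial is P(z) = 1 - 0.255z.
Stationarity requires all roots to lie outside the unit circle, i.e. |z| > 1 for every root.
This is linear in z: 1 + (-0.255) z = 0  =>  z = -1/(-0.255) = 3.921569,  |z| = 3.921569.
Moduli of all roots: 3.9216.
All moduli strictly greater than 1? Yes.
Verdict: Stationary.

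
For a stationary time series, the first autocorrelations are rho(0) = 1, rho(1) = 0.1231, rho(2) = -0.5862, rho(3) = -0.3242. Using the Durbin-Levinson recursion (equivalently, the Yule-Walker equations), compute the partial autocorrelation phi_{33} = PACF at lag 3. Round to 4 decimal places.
\phi_{33} = -0.2150

The PACF at lag k is phi_{kk}, the last component of the solution
to the Yule-Walker system G_k phi = r_k where
  (G_k)_{ij} = rho(|i - j|), (r_k)_i = rho(i), i,j = 1..k.
Equivalently, Durbin-Levinson gives phi_{kk} iteratively:
  phi_{11} = rho(1)
  phi_{kk} = [rho(k) - sum_{j=1..k-1} phi_{k-1,j} rho(k-j)]
            / [1 - sum_{j=1..k-1} phi_{k-1,j} rho(j)],
  phi_{k,j} = phi_{k-1,j} - phi_{kk} phi_{k-1,k-j},  j = 1..k-1.
Step k = 1:
  phi_11 = rho(1) = 0.1231.
Step k = 2:
  phi_22 = [rho(2) - phi_11 rho(1)] / [1 - phi_11 rho(1)] = [-0.5862 - (0.1231)(0.1231)] / [1 - (0.1231)(0.1231)]
         = -0.60135361 / 0.98484639 = -0.610607.
  Update: phi_21 = phi_11 - phi_22 phi_11 = 0.1231 - (-0.610607)(0.1231) = 0.198266.
Step k = 3:
  phi_33 = [rho(3) - phi_21 rho(2) - phi_22 rho(1)] / [1 - phi_21 rho(1) - phi_22 rho(2)]
    numerator   = -0.3242 - (0.198266)(-0.5862) - (-0.610607)(0.1231) = -0.13281101
    denominator = 1 - (0.198266)(0.1231) - (-0.610607)(-0.5862) = 0.61765597
  phi_33 = -0.13281101 / 0.61765597 = -0.215.
Therefore phi_{33} = -0.2150.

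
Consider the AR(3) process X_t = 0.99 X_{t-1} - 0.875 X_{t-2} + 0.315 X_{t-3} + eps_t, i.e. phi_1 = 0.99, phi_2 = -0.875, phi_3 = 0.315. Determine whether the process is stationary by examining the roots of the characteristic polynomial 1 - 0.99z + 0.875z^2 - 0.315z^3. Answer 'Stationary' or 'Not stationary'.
\text{Stationary}

The AR(p) characteristic polynomial is P(z) = 1 - 0.99z + 0.875z^2 - 0.315z^3.
Stationarity requires all roots to lie outside the unit circle, i.e. |z| > 1 for every root.
Degree 3: look for a simple real root z0 first, then factor out (1 - z/z0) and solve the remaining quadratic.
Testing z0 = 2: P(2) = 1 + (-0.99)(2) + (0.875)(2)^2 + (-0.315)(2)^3
  = 1 + (-1.98) + (3.5) + (-2.52) = 0.  So z_0 = 2 is a root, |z_0| = 2.
Divide out the factor (1 - 0.5 z) = (1 - z/z0) (since 1/z0 = 0.5):
  P(z) = (1 - 0.5 z)(1 + (-0.49) z + (0.63) z^2)
  [check: z-coef -0.49 - (0.5) = -0.99; z^2-coef 0.63 - (0.5)(-0.49) = 0.875; z^3-coef -(0.5)(0.63) = -0.315.]
Remaining roots from the quadratic factor 1 + (-0.49) z + (0.63) z^2:
  Set 1 + (-0.49) z + (0.63) z^2 = 0, i.e. a z^2 + b z + c = 0 with a = 0.63, b = -0.49, c = 1.
  Discriminant D = b^2 - 4ac = (-0.49)^2 - 4*(0.63)*1 = 0.2401 - (2.52) = -2.2799.
  D < 0, so the roots are the complex-conjugate pair z = (-b +/- i sqrt(-D)) / (2a) = 0.3889 +/- 1.1984i.
  For a conjugate pair |z|^2 = z * conj(z) = (product of roots) = c/a = 1/(0.63) = 1.587302, so |z| = sqrt(1.587302) = 1.2599 for both roots.
Moduli of all roots: 2.0000, 1.2599, 1.2599.
All moduli strictly greater than 1? Yes.
Verdict: Stationary.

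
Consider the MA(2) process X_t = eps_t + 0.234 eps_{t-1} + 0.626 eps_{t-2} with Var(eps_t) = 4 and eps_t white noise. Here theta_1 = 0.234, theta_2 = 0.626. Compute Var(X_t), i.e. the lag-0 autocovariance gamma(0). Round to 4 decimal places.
\gamma(0) = 5.7865

For an MA(q) process X_t = eps_t + sum_i theta_i eps_{t-i} with
Var(eps_t) = sigma^2, the variance is
  gamma(0) = sigma^2 * (1 + sum_i theta_i^2).
  sum_i theta_i^2 = (0.234)^2 + (0.626)^2 = 0.054756 + 0.391876 = 0.446632.
  gamma(0) = 4 * (1 + 0.446632) = 4 * 1.446632 = 5.786528, which rounds to 5.7865.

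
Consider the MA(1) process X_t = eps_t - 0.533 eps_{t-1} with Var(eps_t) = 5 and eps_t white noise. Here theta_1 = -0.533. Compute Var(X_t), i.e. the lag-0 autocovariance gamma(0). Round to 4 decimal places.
\gamma(0) = 6.4204

For an MA(q) process X_t = eps_t + sum_i theta_i eps_{t-i} with
Var(eps_t) = sigma^2, the variance is
  gamma(0) = sigma^2 * (1 + sum_i theta_i^2).
  sum_i theta_i^2 = (-0.533)^2 = 0.284089.
  gamma(0) = 5 * (1 + 0.284089) = 5 * 1.284089 = 6.420445, which rounds to 6.4204.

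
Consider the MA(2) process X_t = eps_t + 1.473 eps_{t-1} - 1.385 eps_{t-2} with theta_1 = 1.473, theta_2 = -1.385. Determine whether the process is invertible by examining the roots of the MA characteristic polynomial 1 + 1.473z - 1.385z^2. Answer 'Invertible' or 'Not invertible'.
\text{Not invertible}

The MA(q) characteristic polynomial is P(z) = 1 + 1.473z - 1.385z^2.
Invertibility requires all roots to lie outside the unit circle, i.e. |z| > 1 for every root.
Set 1 + (1.473) z + (-1.385) z^2 = 0, i.e. a z^2 + b z + c = 0 with a = -1.385, b = 1.473, c = 1.
Discriminant D = b^2 - 4ac = (1.473)^2 - 4*(-1.385)*1 = 2.169729 - (-5.54) = 7.709729.
D >= 0, so the roots are real: z = (-b +/- sqrt(D)) / (2a) = (-1.473 +/- 2.77664) / (-2.77).
  z_1 = (-1.473 + 2.77664) / (-2.77) = -0.4706,   |z_1| = 0.4706.
  z_2 = (-1.473 - 2.77664) / (-2.77) = 1.5342,   |z_2| = 1.5342.
Moduli of all roots: 0.4706, 1.5342.
All moduli strictly greater than 1? No.
Verdict: Not invertible.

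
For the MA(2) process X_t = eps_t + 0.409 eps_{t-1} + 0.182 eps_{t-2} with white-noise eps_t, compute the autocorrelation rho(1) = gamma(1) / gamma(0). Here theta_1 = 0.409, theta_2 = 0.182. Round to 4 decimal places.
\rho(1) = 0.4027

For an MA(q) process with theta_0 = 1, the autocovariance is
  gamma(k) = sigma^2 * sum_{i=0..q-k} theta_i * theta_{i+k},
and rho(k) = gamma(k) / gamma(0). Sigma^2 cancels.
  numerator   = (1)*(0.409) + (0.409)*(0.182) = 0.483438.
  denominator = (1)^2 + (0.409)^2 + (0.182)^2 = 1.200405.
  rho(1) = 0.483438 / 1.200405 = 0.4027.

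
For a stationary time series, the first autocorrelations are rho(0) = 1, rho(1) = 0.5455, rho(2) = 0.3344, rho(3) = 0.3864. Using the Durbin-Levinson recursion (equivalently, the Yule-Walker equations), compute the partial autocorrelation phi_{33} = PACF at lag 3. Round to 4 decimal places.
\phi_{33} = 0.2640

The PACF at lag k is phi_{kk}, the last component of the solution
to the Yule-Walker system G_k phi = r_k where
  (G_k)_{ij} = rho(|i - j|), (r_k)_i = rho(i), i,j = 1..k.
Equivalently, Durbin-Levinson gives phi_{kk} iteratively:
  phi_{11} = rho(1)
  phi_{kk} = [rho(k) - sum_{j=1..k-1} phi_{k-1,j} rho(k-j)]
            / [1 - sum_{j=1..k-1} phi_{k-1,j} rho(j)],
  phi_{k,j} = phi_{k-1,j} - phi_{kk} phi_{k-1,k-j},  j = 1..k-1.
Step k = 1:
  phi_11 = rho(1) = 0.5455.
Step k = 2:
  phi_22 = [rho(2) - phi_11 rho(1)] / [1 - phi_11 rho(1)] = [0.3344 - (0.5455)(0.5455)] / [1 - (0.5455)(0.5455)]
         = 0.03682975 / 0.70242975 = 0.052432.
  Update: phi_21 = phi_11 - phi_22 phi_11 = 0.5455 - (0.052432)(0.5455) = 0.516898.
Step k = 3:
  phi_33 = [rho(3) - phi_21 rho(2) - phi_22 rho(1)] / [1 - phi_21 rho(1) - phi_22 rho(2)]
    numerator   = 0.3864 - (0.516898)(0.3344) - (0.052432)(0.5455) = 0.18494756
    denominator = 1 - (0.516898)(0.5455) - (0.052432)(0.3344) = 0.70049869
  phi_33 = 0.18494756 / 0.70049869 = 0.264.
Therefore phi_{33} = 0.2640.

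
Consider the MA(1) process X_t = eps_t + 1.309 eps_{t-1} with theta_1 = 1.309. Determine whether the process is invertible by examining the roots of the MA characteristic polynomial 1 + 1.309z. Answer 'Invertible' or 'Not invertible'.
\text{Not invertible}

The MA(q) characteristic polynomial is P(z) = 1 + 1.309z.
Invertibility requires all roots to lie outside the unit circle, i.e. |z| > 1 for every root.
This is linear in z: 1 + (1.309) z = 0  =>  z = -1/(1.309) = -0.763942,  |z| = 0.763942.
Moduli of all roots: 0.7639.
All moduli strictly greater than 1? No.
Verdict: Not invertible.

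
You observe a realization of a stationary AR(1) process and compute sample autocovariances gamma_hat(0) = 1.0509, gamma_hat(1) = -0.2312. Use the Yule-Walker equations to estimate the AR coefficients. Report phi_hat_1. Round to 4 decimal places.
\hat\phi_{1} = -0.2200

The Yule-Walker equations for an AR(p) process read, in matrix form,
  Gamma_p phi = r_p,   with   (Gamma_p)_{ij} = gamma(|i - j|),
                       (r_p)_i = gamma(i),   i,j = 1..p.
Substitute the sample gammas (Toeplitz matrix and right-hand side of size 1):
  Gamma_p = [[1.0509]]
  r_p     = [-0.2312]
With p = 1 this is the single equation gamma(0) phi_1 = gamma(1):
  phi_hat_1 = gamma(1) / gamma(0) = -0.2312 / 1.0509 = -0.2200.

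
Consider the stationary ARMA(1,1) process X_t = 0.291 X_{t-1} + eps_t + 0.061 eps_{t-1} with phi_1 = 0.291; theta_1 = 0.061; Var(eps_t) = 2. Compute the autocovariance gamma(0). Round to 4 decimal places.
\gamma(0) = 2.2707

Multiply the model equation by X_{t-k} and take expectations. With theta_0 = psi_0 = 1 and psi_j the MA(infinity) weights, this gives
  gamma(k) - sum_i phi_i gamma(k-i) = c_k,
  c_k = sigma^2 * sum_{j=k..q} theta_j psi_{j-k}   (c_k = 0 for k > q),
using gamma(-m) = gamma(m).
psi-weights needed (psi_j = theta_j + sum_i phi_i psi_{j-i}):
  psi_1 = theta_1 + phi_1 = 0.061 + (0.291) = 0.352
Right-hand sides:
  c_0 = sigma^2 (1 + theta_1 psi_1) = 2 * (1 + (0.061)(0.352)) = 2 * 1.021472 = 2.042944
  c_1 = sigma^2 theta_1 = 2 * (0.061) = 0.122
  c_2 = 0
Equations for k = 0 and k = 1 (AR order 1):
  gamma(0) = phi_1 gamma(1) + c_0
  gamma(1) = phi_1 gamma(0) + c_1
Substituting the second into the first: gamma(0) (1 - phi_1^2) = c_0 + phi_1 c_1, so
  gamma(0) = (c_0 + phi_1 c_1) / (1 - phi_1^2) = (2.042944 + (0.291)(0.122)) / (1 - (0.291)^2) = 2.078446 / 0.915319 = 2.270734.
Therefore gamma(0) = 2.2707 (to 4 decimal places).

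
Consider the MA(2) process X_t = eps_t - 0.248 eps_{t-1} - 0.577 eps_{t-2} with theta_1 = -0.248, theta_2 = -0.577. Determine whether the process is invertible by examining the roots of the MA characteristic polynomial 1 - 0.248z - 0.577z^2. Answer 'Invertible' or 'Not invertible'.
\text{Invertible}

The MA(q) characteristic polynomial is P(z) = 1 - 0.248z - 0.577z^2.
Invertibility requires all roots to lie outside the unit circle, i.e. |z| > 1 for every root.
Set 1 + (-0.248) z + (-0.577) z^2 = 0, i.e. a z^2 + b z + c = 0 with a = -0.577, b = -0.248, c = 1.
Discriminant D = b^2 - 4ac = (-0.248)^2 - 4*(-0.577)*1 = 0.061504 - (-2.308) = 2.369504.
D >= 0, so the roots are real: z = (-b +/- sqrt(D)) / (2a) = (0.248 +/- 1.539319) / (-1.154).
  z_1 = (0.248 + 1.539319) / (-1.154) = -1.5488,   |z_1| = 1.5488.
  z_2 = (0.248 - 1.539319) / (-1.154) = 1.119,   |z_2| = 1.119.
Moduli of all roots: 1.5488, 1.1190.
All moduli strictly greater than 1? Yes.
Verdict: Invertible.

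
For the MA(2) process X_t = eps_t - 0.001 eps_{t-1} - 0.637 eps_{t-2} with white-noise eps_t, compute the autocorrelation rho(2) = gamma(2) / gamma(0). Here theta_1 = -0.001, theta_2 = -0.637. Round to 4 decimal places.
\rho(2) = -0.4531

For an MA(q) process with theta_0 = 1, the autocovariance is
  gamma(k) = sigma^2 * sum_{i=0..q-k} theta_i * theta_{i+k},
and rho(k) = gamma(k) / gamma(0). Sigma^2 cancels.
  numerator   = (1)*(-0.637) = -0.637.
  denominator = (1)^2 + (-0.001)^2 + (-0.637)^2 = 1.40577.
  rho(2) = -0.637 / 1.40577 = -0.4531.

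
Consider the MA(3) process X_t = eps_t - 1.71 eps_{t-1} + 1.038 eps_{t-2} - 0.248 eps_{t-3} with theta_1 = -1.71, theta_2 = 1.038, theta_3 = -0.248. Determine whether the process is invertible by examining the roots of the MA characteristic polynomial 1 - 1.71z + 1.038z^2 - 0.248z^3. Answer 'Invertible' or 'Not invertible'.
\text{Invertible}

The MA(q) characteristic polynomial is P(z) = 1 - 1.71z + 1.038z^2 - 0.248z^3.
Invertibility requires all roots to lie outside the unit circle, i.e. |z| > 1 for every root.
Degree 3: look for a simple real root z0 first, then factor out (1 - z/z0) and solve the remaining quadratic.
Testing z0 = 1.25: P(1.25) = 1 + (-1.71)(1.25) + (1.038)(1.25)^2 + (-0.248)(1.25)^3
  = 1 + (-2.1375) + (1.621875) + (-0.484375) = 0.  So z_0 = 1.25 is a root, |z_0| = 1.25.
Divide out the factor (1 - 0.8 z) = (1 - z/z0) (since 1/z0 = 0.8):
  P(z) = (1 - 0.8 z)(1 + (-0.91) z + (0.31) z^2)
  [check: z-coef -0.91 - (0.8) = -1.71; z^2-coef 0.31 - (0.8)(-0.91) = 1.038; z^3-coef -(0.8)(0.31) = -0.248.]
Remaining roots from the quadratic factor 1 + (-0.91) z + (0.31) z^2:
  Set 1 + (-0.91) z + (0.31) z^2 = 0, i.e. a z^2 + b z + c = 0 with a = 0.31, b = -0.91, c = 1.
  Discriminant D = b^2 - 4ac = (-0.91)^2 - 4*(0.31)*1 = 0.8281 - (1.24) = -0.4119.
  D < 0, so the roots are the complex-conjugate pair z = (-b +/- i sqrt(-D)) / (2a) = 1.4677 +/- 1.0352i.
  For a conjugate pair |z|^2 = z * conj(z) = (product of roots) = c/a = 1/(0.31) = 3.225806, so |z| = sqrt(3.225806) = 1.7961 for both roots.
Moduli of all roots: 1.2500, 1.7961, 1.7961.
All moduli strictly greater than 1? Yes.
Verdict: Invertible.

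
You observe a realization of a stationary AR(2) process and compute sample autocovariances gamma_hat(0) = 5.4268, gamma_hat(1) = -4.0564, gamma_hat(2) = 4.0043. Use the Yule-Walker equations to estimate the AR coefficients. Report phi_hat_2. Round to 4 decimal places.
\hat\phi_{2} = 0.4060

The Yule-Walker equations for an AR(p) process read, in matrix form,
  Gamma_p phi = r_p,   with   (Gamma_p)_{ij} = gamma(|i - j|),
                       (r_p)_i = gamma(i),   i,j = 1..p.
Substitute the sample gammas (Toeplitz matrix and right-hand side of size 2):
  Gamma_p = [[5.4268, -4.0564], [-4.0564, 5.4268]]
  r_p     = [-4.0564, 4.0043]
Written out:
  5.4268 phi_1 - 4.0564 phi_2 = -4.0564
  -4.0564 phi_1 + 5.4268 phi_2 = 4.0043
Solve by Cramer's rule:
  det = gamma(0)^2 - gamma(1)^2 = (5.4268)^2 - (-4.0564)^2 = 29.45015824 - 16.45438096 = 12.99577728
  phi_hat_1 = [gamma(1) gamma(0) - gamma(1) gamma(2)] / det = [(-4.0564)(5.4268) - (-4.0564)(4.0043)] / 12.99577728 = -5.770229 / 12.99577728 = -0.444
  phi_hat_2 = [gamma(0) gamma(2) - gamma(1)^2] / det = [(5.4268)(4.0043) - (-4.0564)^2] / 12.99577728 = 5.27615428 / 12.99577728 = 0.406
So phi_hat = [-0.4440, 0.4060].
Therefore phi_hat_2 = 0.4060.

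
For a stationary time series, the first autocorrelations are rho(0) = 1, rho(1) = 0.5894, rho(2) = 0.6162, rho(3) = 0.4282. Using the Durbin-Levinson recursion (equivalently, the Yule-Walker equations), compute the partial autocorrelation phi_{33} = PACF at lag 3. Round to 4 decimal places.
\phi_{33} = -0.0520

The PACF at lag k is phi_{kk}, the last component of the solution
to the Yule-Walker system G_k phi = r_k where
  (G_k)_{ij} = rho(|i - j|), (r_k)_i = rho(i), i,j = 1..k.
Equivalently, Durbin-Levinson gives phi_{kk} iteratively:
  phi_{11} = rho(1)
  phi_{kk} = [rho(k) - sum_{j=1..k-1} phi_{k-1,j} rho(k-j)]
            / [1 - sum_{j=1..k-1} phi_{k-1,j} rho(j)],
  phi_{k,j} = phi_{k-1,j} - phi_{kk} phi_{k-1,k-j},  j = 1..k-1.
Step k = 1:
  phi_11 = rho(1) = 0.5894.
Step k = 2:
  phi_22 = [rho(2) - phi_11 rho(1)] / [1 - phi_11 rho(1)] = [0.6162 - (0.5894)(0.5894)] / [1 - (0.5894)(0.5894)]
         = 0.26880764 / 0.65260764 = 0.411898.
  Update: phi_21 = phi_11 - phi_22 phi_11 = 0.5894 - (0.411898)(0.5894) = 0.346627.
Step k = 3:
  phi_33 = [rho(3) - phi_21 rho(2) - phi_22 rho(1)] / [1 - phi_21 rho(1) - phi_22 rho(2)]
    numerator   = 0.4282 - (0.346627)(0.6162) - (0.411898)(0.5894) = -0.02816439
    denominator = 1 - (0.346627)(0.5894) - (0.411898)(0.6162) = 0.54188637
  phi_33 = -0.02816439 / 0.54188637 = -0.052.
Therefore phi_{33} = -0.0520.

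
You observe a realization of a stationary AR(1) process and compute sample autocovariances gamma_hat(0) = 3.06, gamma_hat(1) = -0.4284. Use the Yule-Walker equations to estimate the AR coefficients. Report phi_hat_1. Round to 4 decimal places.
\hat\phi_{1} = -0.1400

The Yule-Walker equations for an AR(p) process read, in matrix form,
  Gamma_p phi = r_p,   with   (Gamma_p)_{ij} = gamma(|i - j|),
                       (r_p)_i = gamma(i),   i,j = 1..p.
Substitute the sample gammas (Toeplitz matrix and right-hand side of size 1):
  Gamma_p = [[3.06]]
  r_p     = [-0.4284]
With p = 1 this is the single equation gamma(0) phi_1 = gamma(1):
  phi_hat_1 = gamma(1) / gamma(0) = -0.4284 / 3.06 = -0.1400.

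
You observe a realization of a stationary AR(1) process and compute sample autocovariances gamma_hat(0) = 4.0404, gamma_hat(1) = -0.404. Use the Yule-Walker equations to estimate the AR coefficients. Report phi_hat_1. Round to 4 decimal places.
\hat\phi_{1} = -0.1000

The Yule-Walker equations for an AR(p) process read, in matrix form,
  Gamma_p phi = r_p,   with   (Gamma_p)_{ij} = gamma(|i - j|),
                       (r_p)_i = gamma(i),   i,j = 1..p.
Substitute the sample gammas (Toeplitz matrix and right-hand side of size 1):
  Gamma_p = [[4.0404]]
  r_p     = [-0.404]
With p = 1 this is the single equation gamma(0) phi_1 = gamma(1):
  phi_hat_1 = gamma(1) / gamma(0) = -0.404 / 4.0404 = -0.1000.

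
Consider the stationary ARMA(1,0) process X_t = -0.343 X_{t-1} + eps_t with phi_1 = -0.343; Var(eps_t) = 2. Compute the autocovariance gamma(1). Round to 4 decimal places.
\gamma(1) = -0.7775

Multiply the model equation by X_{t-k} and take expectations. With theta_0 = psi_0 = 1 and psi_j the MA(infinity) weights, this gives
  gamma(k) - sum_i phi_i gamma(k-i) = c_k,
  c_k = sigma^2 * sum_{j=k..q} theta_j psi_{j-k}   (c_k = 0 for k > q),
using gamma(-m) = gamma(m).
Pure AR (q = 0): c_0 = sigma^2 = 2, c_k = 0 for k >= 1.
Equations for k = 0 and k = 1 (AR order 1):
  gamma(0) = phi_1 gamma(1) + c_0
  gamma(1) = phi_1 gamma(0) + c_1
Substituting the second into the first: gamma(0) (1 - phi_1^2) = c_0 + phi_1 c_1, so
  gamma(0) = c_0 / (1 - phi_1^2) = 2 / (1 - (-0.343)^2) = 2 / 0.882351 = 2.266672.
  gamma(1) = phi_1 gamma(0) = (-0.343)(2.266672) = -0.777468.
Therefore gamma(1) = -0.7775 (to 4 decimal places).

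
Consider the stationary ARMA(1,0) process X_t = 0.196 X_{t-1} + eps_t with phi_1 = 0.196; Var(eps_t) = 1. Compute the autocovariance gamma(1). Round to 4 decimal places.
\gamma(1) = 0.2038

Multiply the model equation by X_{t-k} and take expectations. With theta_0 = psi_0 = 1 and psi_j the MA(infinity) weights, this gives
  gamma(k) - sum_i phi_i gamma(k-i) = c_k,
  c_k = sigma^2 * sum_{j=k..q} theta_j psi_{j-k}   (c_k = 0 for k > q),
using gamma(-m) = gamma(m).
Pure AR (q = 0): c_0 = sigma^2 = 1, c_k = 0 for k >= 1.
Equations for k = 0 and k = 1 (AR order 1):
  gamma(0) = phi_1 gamma(1) + c_0
  gamma(1) = phi_1 gamma(0) + c_1
Substituting the second into the first: gamma(0) (1 - phi_1^2) = c_0 + phi_1 c_1, so
  gamma(0) = c_0 / (1 - phi_1^2) = 1 / (1 - (0.196)^2) = 1 / 0.961584 = 1.039951.
  gamma(1) = phi_1 gamma(0) = (0.196)(1.039951) = 0.20383.
Therefore gamma(1) = 0.2038 (to 4 decimal places).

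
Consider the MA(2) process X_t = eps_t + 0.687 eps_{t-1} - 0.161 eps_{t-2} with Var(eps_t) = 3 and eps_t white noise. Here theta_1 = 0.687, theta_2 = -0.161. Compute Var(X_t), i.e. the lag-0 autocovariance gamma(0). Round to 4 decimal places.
\gamma(0) = 4.4937

For an MA(q) process X_t = eps_t + sum_i theta_i eps_{t-i} with
Var(eps_t) = sigma^2, the variance is
  gamma(0) = sigma^2 * (1 + sum_i theta_i^2).
  sum_i theta_i^2 = (0.687)^2 + (-0.161)^2 = 0.471969 + 0.025921 = 0.49789.
  gamma(0) = 3 * (1 + 0.49789) = 3 * 1.49789 = 4.49367, which rounds to 4.4937.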